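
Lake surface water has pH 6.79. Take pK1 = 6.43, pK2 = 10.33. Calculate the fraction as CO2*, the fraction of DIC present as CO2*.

α₀ = 0.304

α₀ = 1 / (1 + K1/[H⁺] + K1K2/[H⁺]²) = 1 / (1 + 10^+0.36 + 10^-3.18)
   = 1 / (1 + 2.2909 + 0.00066069) = 1/3.2915 = 0.3038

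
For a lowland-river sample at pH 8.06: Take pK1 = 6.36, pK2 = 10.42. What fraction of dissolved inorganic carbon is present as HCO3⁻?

α₁ = 0.976

α₁ = 1 / (1 + [H⁺]/K1 + K2/[H⁺]) = 1 / (1 + 10^-1.70 + 10^-2.36)
   = 1 / (1 + 0.019953 + 0.0043652) = 1/1.0243 = 0.9763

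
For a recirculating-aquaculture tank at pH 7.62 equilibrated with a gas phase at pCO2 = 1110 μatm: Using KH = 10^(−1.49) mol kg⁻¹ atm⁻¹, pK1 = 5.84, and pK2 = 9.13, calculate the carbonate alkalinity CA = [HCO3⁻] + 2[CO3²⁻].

CA = 2.30 mmol/kg

[CO2*] = KH · pCO2 = 10^(−1.49) × 1110×10^-6 = 3.592×10^-5 mol/kg
α₀ = 1/(1 + K1/[H⁺] + K1K2/[H⁺]²) = 1/(1 + 10^+1.78 + 10^+0.27) = 0.01584
DIC = [CO2*]/α₀ = 3.592×10^-5 / 0.01584 = 2.267 mmol/kg
CA = (α₁ + 2α₂)·DIC = (0.9547 + 2×0.02950) × 2.267 = 2.30 mmol/kg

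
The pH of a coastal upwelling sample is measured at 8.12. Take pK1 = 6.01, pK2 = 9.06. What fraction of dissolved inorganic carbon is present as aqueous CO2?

α₀ = 1 / (1 + K1/[H⁺] + K1K2/[H⁺]²) = 1 / (1 + 10^+2.11 + 10^+1.17)
   = 1 / (1 + 128.82 + 14.791) = 1/144.62 = 0.006915

α₀ = 0.00691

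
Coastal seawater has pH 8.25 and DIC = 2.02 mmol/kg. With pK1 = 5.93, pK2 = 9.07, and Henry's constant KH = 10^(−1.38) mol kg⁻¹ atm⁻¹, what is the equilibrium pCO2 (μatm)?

α₀ = 1 / (1 + K1/[H⁺] + K1K2/[H⁺]²) = 1 / (1 + 10^+2.32 + 10^+1.50)
   = 1 / (1 + 208.93 + 31.623) = 1/241.55 = 0.004140
[CO2*] = α₀ × DIC = 0.004140 × 2.02 = 0.008363 mmol/kg = 8.363 μmol/kg
pCO2 = [CO2*]/KH = 8.363×10^-6 / 4.169×10^-2 = 201 μatm

pCO2 = 201 μatm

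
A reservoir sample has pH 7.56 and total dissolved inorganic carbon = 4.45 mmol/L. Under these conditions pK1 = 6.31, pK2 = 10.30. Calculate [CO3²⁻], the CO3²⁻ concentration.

α₂ = 1 / (1 + [H⁺]/K2 + [H⁺]²/(K1K2)) = 1 / (1 + 10^+2.74 + 10^+1.49)
   = 1 / (1 + 549.54 + 30.903) = 1/581.44 = 0.001720
[CO3²⁻] = α₂ × DIC = 0.001720 × 4.45 = 0.00765 mmol/L = 7.65 μmol/L

[CO3²⁻] = 7.65 μmol/L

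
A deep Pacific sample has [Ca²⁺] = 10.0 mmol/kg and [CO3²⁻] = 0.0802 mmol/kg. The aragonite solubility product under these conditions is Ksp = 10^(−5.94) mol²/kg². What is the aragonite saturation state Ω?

Ω = 0.699

Ksp = 10^(−5.94) = 1.148×10^-6
Ω = [Ca²⁺][CO3²⁻]/Ksp = (10.0×10^-3)(0.0802×10^-3) / 1.148×10^-6 = 0.699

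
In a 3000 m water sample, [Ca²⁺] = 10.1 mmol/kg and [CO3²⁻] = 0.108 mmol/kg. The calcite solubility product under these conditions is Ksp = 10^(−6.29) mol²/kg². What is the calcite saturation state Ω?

Ksp = 10^(−6.29) = 5.129×10^-7
Ω = [Ca²⁺][CO3²⁻]/Ksp = (10.1×10^-3)(0.108×10^-3) / 5.129×10^-7 = 2.13

Ω = 2.13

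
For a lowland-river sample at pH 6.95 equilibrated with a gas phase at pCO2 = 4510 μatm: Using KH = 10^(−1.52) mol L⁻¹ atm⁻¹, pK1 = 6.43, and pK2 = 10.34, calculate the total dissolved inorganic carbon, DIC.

DIC = 0.587 mmol/L

[CO2*] = KH · pCO2 = 10^(−1.52) × 4510×10^-6 = 1.362×10^-4 mol/L
α₀ = 1/(1 + K1/[H⁺] + K1K2/[H⁺]²) = 1/(1 + 10^+0.52 + 10^-2.87) = 0.2319
DIC = [CO2*]/α₀ = 1.362×10^-4 / 0.2319 = 0.587 mmol/L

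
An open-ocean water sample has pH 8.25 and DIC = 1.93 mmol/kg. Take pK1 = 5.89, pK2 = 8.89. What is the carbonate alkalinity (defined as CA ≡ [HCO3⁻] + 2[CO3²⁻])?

CA = 2.28 mmol/kg

CA = [HCO3⁻] + 2[CO3²⁻] = (α₁ + 2α₂)·DIC
At pH 8.25: [H⁺]/K1 = 10^-2.36 = 0.0043652, K2/[H⁺] = 10^-0.64 = 0.22909
α₁ = 1/(1 + 0.0043652 + 0.22909) = 1/1.2335 = 0.8107; α₂ = α₁·K2/[H⁺] = 0.1857
α₁ + 2α₂ = 1.1822
CA = 1.1822 × 1.93 = 2.28 mmol/kg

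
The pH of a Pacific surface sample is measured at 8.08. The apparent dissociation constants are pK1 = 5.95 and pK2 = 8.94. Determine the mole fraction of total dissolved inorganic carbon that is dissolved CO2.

α₀ = 1 / (1 + K1/[H⁺] + K1K2/[H⁺]²) = 1 / (1 + 10^+2.13 + 10^+1.27)
   = 1 / (1 + 134.90 + 18.621) = 1/154.52 = 0.006472

α₀ = 0.00647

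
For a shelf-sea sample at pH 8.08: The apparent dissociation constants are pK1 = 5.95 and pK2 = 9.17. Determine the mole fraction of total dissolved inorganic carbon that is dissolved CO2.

α₀ = 1 / (1 + K1/[H⁺] + K1K2/[H⁺]²) = 1 / (1 + 10^+2.13 + 10^+1.04)
   = 1 / (1 + 134.90 + 10.965) = 1/146.86 = 0.006809

α₀ = 0.00681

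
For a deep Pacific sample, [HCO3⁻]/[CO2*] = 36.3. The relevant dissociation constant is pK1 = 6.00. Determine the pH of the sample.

pH = 7.56

From K1 = [H⁺][HCO3⁻]/[CO2*]:  pH = pK1 + log₁₀([HCO3⁻]/[CO2*])
log₁₀(36.3) = +1.560
pH = 6.00 + (+1.560) = 7.56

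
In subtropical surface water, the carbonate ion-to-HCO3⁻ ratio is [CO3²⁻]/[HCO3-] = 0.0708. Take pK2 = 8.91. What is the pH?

pH = 7.76

From K2 = [H⁺][CO3²⁻]/[HCO3-]:  pH = pK2 + log₁₀([CO3²⁻]/[HCO3-])
log₁₀(0.0708) = -1.150
pH = 8.91 + (-1.150) = 7.76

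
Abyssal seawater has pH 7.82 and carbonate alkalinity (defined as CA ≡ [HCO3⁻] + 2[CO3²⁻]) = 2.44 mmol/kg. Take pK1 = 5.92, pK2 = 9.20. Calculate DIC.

DIC = 2.37 mmol/kg

CA = [HCO3⁻] + 2[CO3²⁻] = (α₁ + 2α₂)·DIC
At pH 7.82: [H⁺]/K1 = 10^-1.90 = 0.012589, K2/[H⁺] = 10^-1.38 = 0.041687
α₁ = 1/(1 + 0.012589 + 0.041687) = 1/1.0543 = 0.9485; α₂ = α₁·K2/[H⁺] = 0.03954
α₁ + 2α₂ = 1.0276
DIC = CA / (α₁ + 2α₂) = 2.44 / 1.0276 = 2.37 mmol/kg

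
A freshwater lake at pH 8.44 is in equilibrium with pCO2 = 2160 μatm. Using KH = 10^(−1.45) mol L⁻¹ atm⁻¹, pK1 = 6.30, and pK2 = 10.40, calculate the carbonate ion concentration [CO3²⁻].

[CO2*] = KH · pCO2 = 10^(−1.45) × 2160×10^-6 = 7.664×10^-5 mol/L
α₀ = 1/(1 + K1/[H⁺] + K1K2/[H⁺]²) = 1/(1 + 10^+2.14 + 10^+0.18) = 0.007115
DIC = [CO2*]/α₀ = 7.664×10^-5 / 0.007115 = 10.77 mmol/L
[CO3²⁻] = α₂·DIC; α₂ = 0.01077, so [CO3²⁻] = 0.01077 × 10.77 = 0.116 mmol/L

[CO3²⁻] = 0.116 mmol/L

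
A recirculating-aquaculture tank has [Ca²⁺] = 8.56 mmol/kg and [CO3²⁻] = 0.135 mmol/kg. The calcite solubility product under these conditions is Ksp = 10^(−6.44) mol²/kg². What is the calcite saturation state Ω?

Ksp = 10^(−6.44) = 3.631×10^-7
Ω = [Ca²⁺][CO3²⁻]/Ksp = (8.56×10^-3)(0.135×10^-3) / 3.631×10^-7 = 3.18

Ω = 3.18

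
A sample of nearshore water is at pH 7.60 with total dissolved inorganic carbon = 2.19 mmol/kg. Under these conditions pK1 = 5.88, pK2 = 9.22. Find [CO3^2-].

α₂ = 1 / (1 + [H⁺]/K2 + [H⁺]²/(K1K2)) = 1 / (1 + 10^+1.62 + 10^-0.10)
   = 1 / (1 + 41.687 + 0.79433) = 1/43.481 = 0.02300
[CO3²⁻] = α₂ × DIC = 0.02300 × 2.19 = 0.0504 mmol/kg

[CO3²⁻] = 0.0504 mmol/kg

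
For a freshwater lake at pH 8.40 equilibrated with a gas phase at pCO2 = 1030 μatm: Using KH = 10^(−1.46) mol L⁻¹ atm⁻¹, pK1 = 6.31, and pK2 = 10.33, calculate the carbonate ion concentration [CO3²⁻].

[CO3²⁻] = 0.0516 mmol/L

[CO2*] = KH · pCO2 = 10^(−1.46) × 1030×10^-6 = 3.571×10^-5 mol/L
α₀ = 1/(1 + K1/[H⁺] + K1K2/[H⁺]²) = 1/(1 + 10^+2.09 + 10^+0.16) = 0.007970
DIC = [CO2*]/α₀ = 3.571×10^-5 / 0.007970 = 4.481 mmol/L
[CO3²⁻] = α₂·DIC; α₂ = 0.01152, so [CO3²⁻] = 0.01152 × 4.481 = 0.0516 mmol/L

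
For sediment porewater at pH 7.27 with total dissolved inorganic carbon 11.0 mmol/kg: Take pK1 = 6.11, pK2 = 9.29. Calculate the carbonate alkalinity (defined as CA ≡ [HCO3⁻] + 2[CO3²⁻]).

CA = 10.4 mmol/kg

CA = [HCO3⁻] + 2[CO3²⁻] = (α₁ + 2α₂)·DIC
At pH 7.27: [H⁺]/K1 = 10^-1.16 = 0.069183, K2/[H⁺] = 10^-2.02 = 0.0095499
α₁ = 1/(1 + 0.069183 + 0.0095499) = 1/1.0787 = 0.9270; α₂ = α₁·K2/[H⁺] = 0.008853
α₁ + 2α₂ = 0.9447
CA = 0.9447 × 11.0 = 10.4 mmol/kg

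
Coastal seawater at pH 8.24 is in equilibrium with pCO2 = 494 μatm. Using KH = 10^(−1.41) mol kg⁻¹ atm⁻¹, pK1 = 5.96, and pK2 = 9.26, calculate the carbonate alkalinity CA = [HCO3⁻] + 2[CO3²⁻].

CA = 4.36 mmol/kg

[CO2*] = KH · pCO2 = 10^(−1.41) × 494×10^-6 = 1.922×10^-5 mol/kg
α₀ = 1/(1 + K1/[H⁺] + K1K2/[H⁺]²) = 1/(1 + 10^+2.28 + 10^+1.26) = 0.004768
DIC = [CO2*]/α₀ = 1.922×10^-5 / 0.004768 = 4.031 mmol/kg
CA = (α₁ + 2α₂)·DIC = (0.9085 + 2×0.08676) × 4.031 = 4.36 mmol/kg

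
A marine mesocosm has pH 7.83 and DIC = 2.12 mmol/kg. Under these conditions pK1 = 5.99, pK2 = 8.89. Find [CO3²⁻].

α₂ = 1 / (1 + [H⁺]/K2 + [H⁺]²/(K1K2)) = 1 / (1 + 10^+1.06 + 10^-0.78)
   = 1 / (1 + 11.482 + 0.16596) = 1/12.647 = 0.07907
[CO3²⁻] = α₂ × DIC = 0.07907 × 2.12 = 0.168 mmol/kg

[CO3²⁻] = 0.168 mmol/kg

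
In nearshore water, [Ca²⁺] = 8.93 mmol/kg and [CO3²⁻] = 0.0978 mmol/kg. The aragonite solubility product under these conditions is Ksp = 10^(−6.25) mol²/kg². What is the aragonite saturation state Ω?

Ω = 1.55

Ksp = 10^(−6.25) = 5.623×10^-7
Ω = [Ca²⁺][CO3²⁻]/Ksp = (8.93×10^-3)(0.0978×10^-3) / 5.623×10^-7 = 1.55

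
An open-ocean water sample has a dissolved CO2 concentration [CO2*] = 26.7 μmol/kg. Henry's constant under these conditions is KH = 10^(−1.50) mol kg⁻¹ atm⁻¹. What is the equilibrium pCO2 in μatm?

KH = 10^(−1.50) = 3.162×10^-2 mol kg⁻¹ atm⁻¹
pCO2 = [CO2*]/KH = 26.7×10^-6 / 3.162×10^-2 = 8.44×10^-4 atm = 844 μatm

pCO2 = 844 μatm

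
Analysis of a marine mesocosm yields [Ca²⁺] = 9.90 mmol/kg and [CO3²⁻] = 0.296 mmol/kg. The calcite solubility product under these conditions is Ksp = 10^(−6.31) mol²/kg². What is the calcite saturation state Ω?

Ksp = 10^(−6.31) = 4.898×10^-7
Ω = [Ca²⁺][CO3²⁻]/Ksp = (9.90×10^-3)(0.296×10^-3) / 4.898×10^-7 = 5.98

Ω = 5.98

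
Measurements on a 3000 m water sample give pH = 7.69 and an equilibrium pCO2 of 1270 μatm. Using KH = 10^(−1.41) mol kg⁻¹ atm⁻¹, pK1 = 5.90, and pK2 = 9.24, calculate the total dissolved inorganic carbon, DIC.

DIC = 3.18 mmol/kg

[CO2*] = KH · pCO2 = 10^(−1.41) × 1270×10^-6 = 4.941×10^-5 mol/kg
α₀ = 1/(1 + K1/[H⁺] + K1K2/[H⁺]²) = 1/(1 + 10^+1.79 + 10^+0.24) = 0.01553
DIC = [CO2*]/α₀ = 4.941×10^-5 / 0.01553 = 3.18 mmol/kg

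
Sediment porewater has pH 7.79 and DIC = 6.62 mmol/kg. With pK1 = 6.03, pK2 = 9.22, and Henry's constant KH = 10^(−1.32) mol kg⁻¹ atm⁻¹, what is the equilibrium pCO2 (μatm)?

pCO2 = 2280 μatm

α₀ = 1 / (1 + K1/[H⁺] + K1K2/[H⁺]²) = 1 / (1 + 10^+1.76 + 10^+0.33)
   = 1 / (1 + 57.544 + 2.1380) = 1/60.682 = 0.01648
[CO2*] = α₀ × DIC = 0.01648 × 6.62 = 0.1091 mmol/kg
pCO2 = [CO2*]/KH = 1.091×10^-4 / 4.786×10^-2 = 2280 μatm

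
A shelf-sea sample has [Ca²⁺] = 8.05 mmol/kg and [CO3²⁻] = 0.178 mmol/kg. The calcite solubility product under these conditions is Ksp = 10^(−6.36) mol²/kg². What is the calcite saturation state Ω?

Ω = 3.28

Ksp = 10^(−6.36) = 4.365×10^-7
Ω = [Ca²⁺][CO3²⁻]/Ksp = (8.05×10^-3)(0.178×10^-3) / 4.365×10^-7 = 3.28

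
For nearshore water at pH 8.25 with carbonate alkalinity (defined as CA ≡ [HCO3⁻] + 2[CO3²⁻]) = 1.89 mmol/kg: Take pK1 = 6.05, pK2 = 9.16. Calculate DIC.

DIC = 1.71 mmol/kg

CA = [HCO3⁻] + 2[CO3²⁻] = (α₁ + 2α₂)·DIC
At pH 8.25: [H⁺]/K1 = 10^-2.20 = 0.0063096, K2/[H⁺] = 10^-0.91 = 0.12303
α₁ = 1/(1 + 0.0063096 + 0.12303) = 1/1.1293 = 0.8855; α₂ = α₁·K2/[H⁺] = 0.1089
α₁ + 2α₂ = 1.1034
DIC = CA / (α₁ + 2α₂) = 1.89 / 1.1034 = 1.71 mmol/kg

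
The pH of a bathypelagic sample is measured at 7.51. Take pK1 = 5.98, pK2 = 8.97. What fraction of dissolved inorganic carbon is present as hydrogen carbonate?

α₁ = 0.940

α₁ = 1 / (1 + [H⁺]/K1 + K2/[H⁺]) = 1 / (1 + 10^-1.53 + 10^-1.46)
   = 1 / (1 + 0.029512 + 0.034674) = 1/1.0642 = 0.9397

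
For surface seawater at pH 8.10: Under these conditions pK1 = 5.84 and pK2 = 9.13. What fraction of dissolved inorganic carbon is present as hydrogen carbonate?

α₁ = 1 / (1 + [H⁺]/K1 + K2/[H⁺]) = 1 / (1 + 10^-2.26 + 10^-1.03)
   = 1 / (1 + 0.0054954 + 0.093325) = 1/1.0988 = 0.9101

α₁ = 0.910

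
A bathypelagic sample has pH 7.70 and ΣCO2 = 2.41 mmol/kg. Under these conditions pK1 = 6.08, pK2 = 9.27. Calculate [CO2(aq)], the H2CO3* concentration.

[CO2*] = 0.0550 mmol/kg

α₀ = 1 / (1 + K1/[H⁺] + K1K2/[H⁺]²) = 1 / (1 + 10^+1.62 + 10^+0.05)
   = 1 / (1 + 41.687 + 1.1220) = 1/43.809 = 0.02283
[CO2*] = α₀ × DIC = 0.02283 × 2.41 = 0.0550 mmol/kg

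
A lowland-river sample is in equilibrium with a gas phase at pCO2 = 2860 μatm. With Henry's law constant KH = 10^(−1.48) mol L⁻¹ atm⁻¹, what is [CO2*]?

[CO2*] = 94.7 μmol/L

KH = 10^(−1.48) = 3.311×10^-2 mol L⁻¹ atm⁻¹
[CO2*] = KH · pCO2 = 3.311×10^-2 × 2860×10^-6 atm = 9.47×10^-5 mol/L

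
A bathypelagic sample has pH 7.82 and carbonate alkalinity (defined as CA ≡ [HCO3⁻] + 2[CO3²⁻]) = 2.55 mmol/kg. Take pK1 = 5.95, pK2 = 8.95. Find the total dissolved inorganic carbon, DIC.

CA = [HCO3⁻] + 2[CO3²⁻] = (α₁ + 2α₂)·DIC
At pH 7.82: [H⁺]/K1 = 10^-1.87 = 0.013490, K2/[H⁺] = 10^-1.13 = 0.074131
α₁ = 1/(1 + 0.013490 + 0.074131) = 1/1.0876 = 0.9194; α₂ = α₁·K2/[H⁺] = 0.06816
α₁ + 2α₂ = 1.0558
DIC = CA / (α₁ + 2α₂) = 2.55 / 1.0558 = 2.42 mmol/kg

DIC = 2.42 mmol/kg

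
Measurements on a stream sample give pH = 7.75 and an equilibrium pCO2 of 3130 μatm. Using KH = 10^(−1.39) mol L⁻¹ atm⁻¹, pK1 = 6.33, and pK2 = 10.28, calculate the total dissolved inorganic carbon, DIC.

DIC = 3.49 mmol/L

[CO2*] = KH · pCO2 = 10^(−1.39) × 3130×10^-6 = 1.275×10^-4 mol/L
α₀ = 1/(1 + K1/[H⁺] + K1K2/[H⁺]²) = 1/(1 + 10^+1.42 + 10^-1.11) = 0.03652
DIC = [CO2*]/α₀ = 1.275×10^-4 / 0.03652 = 3.49 mmol/L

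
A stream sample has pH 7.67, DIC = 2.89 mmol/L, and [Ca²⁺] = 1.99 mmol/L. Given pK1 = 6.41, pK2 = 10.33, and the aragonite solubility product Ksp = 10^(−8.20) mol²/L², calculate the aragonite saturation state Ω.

α₂ = 1 / (1 + [H⁺]/K2 + [H⁺]²/(K1K2)) = 1 / (1 + 10^+2.66 + 10^+1.40)
   = 1 / (1 + 457.09 + 25.119) = 1/483.21 = 0.002070
[CO3²⁻] = α₂ × DIC = 0.002070 × 2.89 = 0.005981 mmol/L = 5.981 μmol/L
Ksp = 10^(−8.20) = 6.310×10^-9
Ω = [Ca²⁺][CO3²⁻]/Ksp = (1.99×10^-3)(5.981×10^-6) / 6.310×10^-9 = 1.89

Ω = 1.89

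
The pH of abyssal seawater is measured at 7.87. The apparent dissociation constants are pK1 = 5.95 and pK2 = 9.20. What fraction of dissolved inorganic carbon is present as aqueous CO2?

α₀ = 1 / (1 + K1/[H⁺] + K1K2/[H⁺]²) = 1 / (1 + 10^+1.92 + 10^+0.59)
   = 1 / (1 + 83.176 + 3.8905) = 1/88.067 = 0.01136

α₀ = 0.0114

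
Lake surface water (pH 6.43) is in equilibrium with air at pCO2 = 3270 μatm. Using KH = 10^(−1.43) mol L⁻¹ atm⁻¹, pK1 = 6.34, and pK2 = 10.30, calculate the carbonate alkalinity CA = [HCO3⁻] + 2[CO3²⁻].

[CO2*] = KH · pCO2 = 10^(−1.43) × 3270×10^-6 = 1.215×10^-4 mol/L
α₀ = 1/(1 + K1/[H⁺] + K1K2/[H⁺]²) = 1/(1 + 10^+0.09 + 10^-3.78) = 0.4483
DIC = [CO2*]/α₀ = 1.215×10^-4 / 0.4483 = 0.2710 mmol/L
CA = (α₁ + 2α₂)·DIC = (0.5516 + 2×7.441×10^-5) × 0.2710 = 0.150 mmol/L

CA = 0.150 mmol/L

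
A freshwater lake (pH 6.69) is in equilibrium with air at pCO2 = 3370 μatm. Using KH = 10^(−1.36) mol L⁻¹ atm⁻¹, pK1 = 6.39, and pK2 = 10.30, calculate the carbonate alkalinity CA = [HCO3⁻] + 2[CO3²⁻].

CA = 0.294 mmol/L

[CO2*] = KH · pCO2 = 10^(−1.36) × 3370×10^-6 = 1.471×10^-4 mol/L
α₀ = 1/(1 + K1/[H⁺] + K1K2/[H⁺]²) = 1/(1 + 10^+0.30 + 10^-3.31) = 0.3338
DIC = [CO2*]/α₀ = 1.471×10^-4 / 0.3338 = 0.4407 mmol/L
CA = (α₁ + 2α₂)·DIC = (0.6660 + 2×0.0001635) × 0.4407 = 0.294 mmol/L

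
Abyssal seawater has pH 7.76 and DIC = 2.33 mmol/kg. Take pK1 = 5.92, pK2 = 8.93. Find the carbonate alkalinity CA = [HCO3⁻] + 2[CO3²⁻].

CA = [HCO3⁻] + 2[CO3²⁻] = (α₁ + 2α₂)·DIC
At pH 7.76: [H⁺]/K1 = 10^-1.84 = 0.014454, K2/[H⁺] = 10^-1.17 = 0.067608
α₁ = 1/(1 + 0.014454 + 0.067608) = 1/1.0821 = 0.9242; α₂ = α₁·K2/[H⁺] = 0.06248
α₁ + 2α₂ = 1.0491
CA = 1.0491 × 2.33 = 2.44 mmol/kg

CA = 2.44 mmol/kg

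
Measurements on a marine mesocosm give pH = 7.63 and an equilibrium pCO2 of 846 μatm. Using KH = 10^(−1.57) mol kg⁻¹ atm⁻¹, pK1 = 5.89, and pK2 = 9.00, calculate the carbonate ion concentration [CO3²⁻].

[CO3²⁻] = 0.0534 mmol/kg

[CO2*] = KH · pCO2 = 10^(−1.57) × 846×10^-6 = 2.277×10^-5 mol/kg
α₀ = 1/(1 + K1/[H⁺] + K1K2/[H⁺]²) = 1/(1 + 10^+1.74 + 10^+0.37) = 0.01715
DIC = [CO2*]/α₀ = 2.277×10^-5 / 0.01715 = 1.327 mmol/kg
[CO3²⁻] = α₂·DIC; α₂ = 0.04021, so [CO3²⁻] = 0.04021 × 1.327 = 0.0534 mmol/kg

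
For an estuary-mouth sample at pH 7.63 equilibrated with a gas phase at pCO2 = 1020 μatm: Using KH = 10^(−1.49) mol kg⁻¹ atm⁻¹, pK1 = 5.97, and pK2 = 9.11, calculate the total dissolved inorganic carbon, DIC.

DIC = 1.59 mmol/kg

[CO2*] = KH · pCO2 = 10^(−1.49) × 1020×10^-6 = 3.301×10^-5 mol/kg
α₀ = 1/(1 + K1/[H⁺] + K1K2/[H⁺]²) = 1/(1 + 10^+1.66 + 10^+0.18) = 0.02074
DIC = [CO2*]/α₀ = 3.301×10^-5 / 0.02074 = 1.59 mmol/kg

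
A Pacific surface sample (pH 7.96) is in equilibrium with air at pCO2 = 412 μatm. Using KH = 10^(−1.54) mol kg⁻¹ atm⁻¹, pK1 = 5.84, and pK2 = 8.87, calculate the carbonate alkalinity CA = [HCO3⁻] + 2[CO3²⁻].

[CO2*] = KH · pCO2 = 10^(−1.54) × 412×10^-6 = 1.188×10^-5 mol/kg
α₀ = 1/(1 + K1/[H⁺] + K1K2/[H⁺]²) = 1/(1 + 10^+2.12 + 10^+1.21) = 0.006709
DIC = [CO2*]/α₀ = 1.188×10^-5 / 0.006709 = 1.771 mmol/kg
CA = (α₁ + 2α₂)·DIC = (0.8845 + 2×0.1088) × 1.771 = 1.95 mmol/kg

CA = 1.95 mmol/kg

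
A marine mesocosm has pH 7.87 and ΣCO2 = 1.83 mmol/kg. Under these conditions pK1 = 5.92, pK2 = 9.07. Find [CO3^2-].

α₂ = 1 / (1 + [H⁺]/K2 + [H⁺]²/(K1K2)) = 1 / (1 + 10^+1.20 + 10^-0.75)
   = 1 / (1 + 15.849 + 0.17783) = 1/17.027 = 0.05873
[CO3²⁻] = α₂ × DIC = 0.05873 × 1.83 = 0.107 mmol/kg

[CO3²⁻] = 0.107 mmol/kg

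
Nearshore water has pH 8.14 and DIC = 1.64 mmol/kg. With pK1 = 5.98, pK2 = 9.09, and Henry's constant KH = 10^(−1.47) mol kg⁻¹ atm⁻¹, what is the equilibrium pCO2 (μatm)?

α₀ = 1 / (1 + K1/[H⁺] + K1K2/[H⁺]²) = 1 / (1 + 10^+2.16 + 10^+1.21)
   = 1 / (1 + 144.54 + 16.218) = 1/161.76 = 0.006182
[CO2*] = α₀ × DIC = 0.006182 × 1.64 = 0.01014 mmol/kg = 10.14 μmol/kg
pCO2 = [CO2*]/KH = 1.014×10^-5 / 3.388×10^-2 = 299 μatm

pCO2 = 299 μatm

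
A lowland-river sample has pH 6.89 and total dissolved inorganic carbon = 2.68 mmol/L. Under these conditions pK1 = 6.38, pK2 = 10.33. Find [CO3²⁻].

[CO3²⁻] = 0.743 μmol/L

α₂ = 1 / (1 + [H⁺]/K2 + [H⁺]²/(K1K2)) = 1 / (1 + 10^+3.44 + 10^+2.93)
   = 1 / (1 + 2754.2 + 851.14) = 1/3606.4 = 0.0002773
[CO3²⁻] = α₂ × DIC = 0.0002773 × 2.68 = 0.000743 mmol/L = 0.743 μmol/L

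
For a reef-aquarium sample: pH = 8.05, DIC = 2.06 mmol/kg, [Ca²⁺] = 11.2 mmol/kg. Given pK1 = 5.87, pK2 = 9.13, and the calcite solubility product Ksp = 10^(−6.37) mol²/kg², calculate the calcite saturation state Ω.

α₂ = 1 / (1 + [H⁺]/K2 + [H⁺]²/(K1K2)) = 1 / (1 + 10^+1.08 + 10^-1.10)
   = 1 / (1 + 12.023 + 0.079433) = 1/13.102 = 0.07632
[CO3²⁻] = α₂ × DIC = 0.07632 × 2.06 = 0.1572 mmol/kg
Ksp = 10^(−6.37) = 4.266×10^-7
Ω = [Ca²⁺][CO3²⁻]/Ksp = (11.2×10^-3)(1.572×10^-4) / 4.266×10^-7 = 4.13

Ω = 4.13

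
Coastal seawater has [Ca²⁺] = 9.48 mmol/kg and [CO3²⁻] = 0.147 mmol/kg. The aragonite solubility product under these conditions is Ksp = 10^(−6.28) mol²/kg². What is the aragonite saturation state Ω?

Ω = 2.66

Ksp = 10^(−6.28) = 5.248×10^-7
Ω = [Ca²⁺][CO3²⁻]/Ksp = (9.48×10^-3)(0.147×10^-3) / 5.248×10^-7 = 2.66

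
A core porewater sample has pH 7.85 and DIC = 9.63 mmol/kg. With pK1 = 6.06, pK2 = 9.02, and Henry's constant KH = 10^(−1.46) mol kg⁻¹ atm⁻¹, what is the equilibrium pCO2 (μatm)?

pCO2 = 4160 μatm

α₀ = 1 / (1 + K1/[H⁺] + K1K2/[H⁺]²) = 1 / (1 + 10^+1.79 + 10^+0.62)
   = 1 / (1 + 61.660 + 4.1687) = 1/66.828 = 0.01496
[CO2*] = α₀ × DIC = 0.01496 × 9.63 = 0.1441 mmol/kg
pCO2 = [CO2*]/KH = 1.441×10^-4 / 3.467×10^-2 = 4160 μatm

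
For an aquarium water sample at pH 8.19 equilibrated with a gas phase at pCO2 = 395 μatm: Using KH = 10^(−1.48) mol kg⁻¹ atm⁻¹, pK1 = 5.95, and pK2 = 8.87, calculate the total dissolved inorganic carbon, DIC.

[CO2*] = KH · pCO2 = 10^(−1.48) × 395×10^-6 = 1.308×10^-5 mol/kg
α₀ = 1/(1 + K1/[H⁺] + K1K2/[H⁺]²) = 1/(1 + 10^+2.24 + 10^+1.56) = 0.004737
DIC = [CO2*]/α₀ = 1.308×10^-5 / 0.004737 = 2.76 mmol/kg

DIC = 2.76 mmol/kg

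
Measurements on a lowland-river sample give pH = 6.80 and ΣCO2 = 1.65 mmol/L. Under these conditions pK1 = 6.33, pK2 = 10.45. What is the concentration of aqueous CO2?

[CO2*] = 0.418 mmol/L

α₀ = 1 / (1 + K1/[H⁺] + K1K2/[H⁺]²) = 1 / (1 + 10^+0.47 + 10^-3.18)
   = 1 / (1 + 2.9512 + 0.00066069) = 1/3.9519 = 0.2530
[CO2*] = α₀ × DIC = 0.2530 × 1.65 = 0.418 mmol/L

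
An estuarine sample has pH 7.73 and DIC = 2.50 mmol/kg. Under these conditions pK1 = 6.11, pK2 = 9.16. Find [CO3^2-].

[CO3²⁻] = 0.0875 mmol/kg

α₂ = 1 / (1 + [H⁺]/K2 + [H⁺]²/(K1K2)) = 1 / (1 + 10^+1.43 + 10^-0.19)
   = 1 / (1 + 26.915 + 0.64565) = 1/28.561 = 0.03501
[CO3²⁻] = α₂ × DIC = 0.03501 × 2.50 = 0.0875 mmol/kg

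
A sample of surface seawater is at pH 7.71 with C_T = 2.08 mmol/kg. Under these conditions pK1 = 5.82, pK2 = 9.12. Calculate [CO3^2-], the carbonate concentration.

[CO3²⁻] = 0.0769 mmol/kg

α₂ = 1 / (1 + [H⁺]/K2 + [H⁺]²/(K1K2)) = 1 / (1 + 10^+1.41 + 10^-0.48)
   = 1 / (1 + 25.704 + 0.33113) = 1/27.035 = 0.03699
[CO3²⁻] = α₂ × DIC = 0.03699 × 2.08 = 0.0769 mmol/kg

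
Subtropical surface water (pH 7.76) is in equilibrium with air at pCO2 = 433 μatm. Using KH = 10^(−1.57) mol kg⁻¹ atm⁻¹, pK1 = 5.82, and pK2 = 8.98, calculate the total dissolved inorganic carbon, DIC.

DIC = 1.09 mmol/kg

[CO2*] = KH · pCO2 = 10^(−1.57) × 433×10^-6 = 1.165×10^-5 mol/kg
α₀ = 1/(1 + K1/[H⁺] + K1K2/[H⁺]²) = 1/(1 + 10^+1.94 + 10^+0.72) = 0.01071
DIC = [CO2*]/α₀ = 1.165×10^-5 / 0.01071 = 1.09 mmol/kg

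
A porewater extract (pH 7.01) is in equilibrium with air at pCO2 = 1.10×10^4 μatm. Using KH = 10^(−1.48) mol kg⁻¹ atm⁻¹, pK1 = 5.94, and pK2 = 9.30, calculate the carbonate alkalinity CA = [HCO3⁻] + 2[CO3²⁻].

CA = 4.32 mmol/kg

[CO2*] = KH · pCO2 = 10^(−1.48) × 1.10×10^4×10^-6 = 3.642×10^-4 mol/kg
α₀ = 1/(1 + K1/[H⁺] + K1K2/[H⁺]²) = 1/(1 + 10^+1.07 + 10^-1.22) = 0.07807
DIC = [CO2*]/α₀ = 3.642×10^-4 / 0.07807 = 4.666 mmol/kg
CA = (α₁ + 2α₂)·DIC = (0.9172 + 2×0.004704) × 4.666 = 4.32 mmol/kg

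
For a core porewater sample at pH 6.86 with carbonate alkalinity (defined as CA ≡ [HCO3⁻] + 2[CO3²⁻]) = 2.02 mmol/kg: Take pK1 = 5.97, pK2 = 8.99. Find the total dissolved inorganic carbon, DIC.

CA = [HCO3⁻] + 2[CO3²⁻] = (α₁ + 2α₂)·DIC
At pH 6.86: [H⁺]/K1 = 10^-0.89 = 0.12882, K2/[H⁺] = 10^-2.13 = 0.0074131
α₁ = 1/(1 + 0.12882 + 0.0074131) = 1/1.1362 = 0.8801; α₂ = α₁·K2/[H⁺] = 0.006524
α₁ + 2α₂ = 0.8931
DIC = CA / (α₁ + 2α₂) = 2.02 / 0.8931 = 2.26 mmol/kg

DIC = 2.26 mmol/kg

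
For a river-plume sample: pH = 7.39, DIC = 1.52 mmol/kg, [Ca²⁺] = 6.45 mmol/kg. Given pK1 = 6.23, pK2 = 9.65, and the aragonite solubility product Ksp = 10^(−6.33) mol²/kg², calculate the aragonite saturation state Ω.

α₂ = 1 / (1 + [H⁺]/K2 + [H⁺]²/(K1K2)) = 1 / (1 + 10^+2.26 + 10^+1.10)
   = 1 / (1 + 181.97 + 12.589) = 1/195.56 = 0.005114
[CO3²⁻] = α₂ × DIC = 0.005114 × 1.52 = 0.007773 mmol/kg = 7.773 μmol/kg
Ksp = 10^(−6.33) = 4.677×10^-7
Ω = [Ca²⁺][CO3²⁻]/Ksp = (6.45×10^-3)(7.773×10^-6) / 4.677×10^-7 = 0.107

Ω = 0.107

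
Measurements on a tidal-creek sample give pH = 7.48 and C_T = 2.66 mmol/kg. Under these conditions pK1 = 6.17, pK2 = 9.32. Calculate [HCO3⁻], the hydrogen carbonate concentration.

[HCO3⁻] = 2.50 mmol/kg

α₁ = 1 / (1 + [H⁺]/K1 + K2/[H⁺]) = 1 / (1 + 10^-1.31 + 10^-1.84)
   = 1 / (1 + 0.048978 + 0.014454) = 1/1.0634 = 0.9404
[HCO3⁻] = α₁ × DIC = 0.9404 × 2.66 = 2.50 mmol/kg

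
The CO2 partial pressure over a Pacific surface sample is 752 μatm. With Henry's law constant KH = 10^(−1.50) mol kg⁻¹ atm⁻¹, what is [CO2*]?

[CO2*] = 23.8 μmol/kg

KH = 10^(−1.50) = 3.162×10^-2 mol kg⁻¹ atm⁻¹
[CO2*] = KH · pCO2 = 3.162×10^-2 × 752×10^-6 atm = 2.38×10^-5 mol/kg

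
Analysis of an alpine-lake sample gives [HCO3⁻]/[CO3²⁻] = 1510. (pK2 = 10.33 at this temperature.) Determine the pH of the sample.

From K2 = [H⁺][CO3²⁻]/[HCO3⁻]:  pH = pK2 − log₁₀([HCO3⁻]/[CO3²⁻])
log₁₀(1510) = +3.179
pH = 10.33 − (+3.179) = 7.15

pH = 7.15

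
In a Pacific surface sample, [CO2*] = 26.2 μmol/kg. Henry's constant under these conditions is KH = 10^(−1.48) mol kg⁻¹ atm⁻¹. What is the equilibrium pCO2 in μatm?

pCO2 = 791 μatm

KH = 10^(−1.48) = 3.311×10^-2 mol kg⁻¹ atm⁻¹
pCO2 = [CO2*]/KH = 26.2×10^-6 / 3.311×10^-2 = 7.91×10^-4 atm = 791 μatm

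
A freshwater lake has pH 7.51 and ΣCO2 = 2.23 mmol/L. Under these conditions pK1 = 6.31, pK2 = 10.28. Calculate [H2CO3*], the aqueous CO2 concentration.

[CO2*] = 0.132 mmol/L

α₀ = 1 / (1 + K1/[H⁺] + K1K2/[H⁺]²) = 1 / (1 + 10^+1.20 + 10^-1.57)
   = 1 / (1 + 15.849 + 0.026915) = 1/16.876 = 0.05926
[CO2*] = α₀ × DIC = 0.05926 × 2.23 = 0.132 mmol/L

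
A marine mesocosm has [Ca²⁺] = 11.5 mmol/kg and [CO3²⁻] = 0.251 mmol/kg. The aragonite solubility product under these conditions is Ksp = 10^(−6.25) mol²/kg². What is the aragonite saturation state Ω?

Ω = 5.13

Ksp = 10^(−6.25) = 5.623×10^-7
Ω = [Ca²⁺][CO3²⁻]/Ksp = (11.5×10^-3)(0.251×10^-3) / 5.623×10^-7 = 5.13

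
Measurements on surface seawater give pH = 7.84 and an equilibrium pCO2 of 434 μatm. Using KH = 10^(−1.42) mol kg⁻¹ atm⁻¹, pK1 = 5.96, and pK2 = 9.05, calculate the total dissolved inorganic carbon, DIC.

DIC = 1.35 mmol/kg

[CO2*] = KH · pCO2 = 10^(−1.42) × 434×10^-6 = 1.650×10^-5 mol/kg
α₀ = 1/(1 + K1/[H⁺] + K1K2/[H⁺]²) = 1/(1 + 10^+1.88 + 10^+0.67) = 0.01226
DIC = [CO2*]/α₀ = 1.650×10^-5 / 0.01226 = 1.35 mmol/kg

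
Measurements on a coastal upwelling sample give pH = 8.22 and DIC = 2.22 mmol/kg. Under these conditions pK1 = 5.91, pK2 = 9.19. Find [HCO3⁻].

[HCO3⁻] = 2.00 mmol/kg

α₁ = 1 / (1 + [H⁺]/K1 + K2/[H⁺]) = 1 / (1 + 10^-2.31 + 10^-0.97)
   = 1 / (1 + 0.0048978 + 0.10715) = 1/1.1120 = 0.8992
[HCO3⁻] = α₁ × DIC = 0.8992 × 2.22 = 2.00 mmol/kg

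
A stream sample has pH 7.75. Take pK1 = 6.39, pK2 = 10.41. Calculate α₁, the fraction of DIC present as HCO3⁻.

α₁ = 1 / (1 + [H⁺]/K1 + K2/[H⁺]) = 1 / (1 + 10^-1.36 + 10^-2.66)
   = 1 / (1 + 0.043652 + 0.0021878) = 1/1.0458 = 0.9562

α₁ = 0.956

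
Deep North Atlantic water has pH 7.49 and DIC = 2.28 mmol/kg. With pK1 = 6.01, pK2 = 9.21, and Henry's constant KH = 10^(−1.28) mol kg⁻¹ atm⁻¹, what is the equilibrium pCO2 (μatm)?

pCO2 = 1370 μatm

α₀ = 1 / (1 + K1/[H⁺] + K1K2/[H⁺]²) = 1 / (1 + 10^+1.48 + 10^-0.24)
   = 1 / (1 + 30.200 + 0.57544) = 1/31.775 = 0.03147
[CO2*] = α₀ × DIC = 0.03147 × 2.28 = 0.07175 mmol/kg
pCO2 = [CO2*]/KH = 7.175×10^-5 / 5.248×10^-2 = 1370 μatm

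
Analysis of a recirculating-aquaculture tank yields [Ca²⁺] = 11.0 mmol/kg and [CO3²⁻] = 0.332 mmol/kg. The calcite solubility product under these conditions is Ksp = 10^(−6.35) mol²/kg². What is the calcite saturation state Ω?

Ksp = 10^(−6.35) = 4.467×10^-7
Ω = [Ca²⁺][CO3²⁻]/Ksp = (11.0×10^-3)(0.332×10^-3) / 4.467×10^-7 = 8.18

Ω = 8.18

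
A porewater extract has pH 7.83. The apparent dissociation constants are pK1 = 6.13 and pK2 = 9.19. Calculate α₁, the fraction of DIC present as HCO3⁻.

α₁ = 0.940

α₁ = 1 / (1 + [H⁺]/K1 + K2/[H⁺]) = 1 / (1 + 10^-1.70 + 10^-1.36)
   = 1 / (1 + 0.019953 + 0.043652) = 1/1.0636 = 0.9402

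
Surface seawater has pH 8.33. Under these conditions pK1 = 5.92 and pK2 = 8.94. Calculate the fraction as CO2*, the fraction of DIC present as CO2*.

α₀ = 0.00311

α₀ = 1 / (1 + K1/[H⁺] + K1K2/[H⁺]²) = 1 / (1 + 10^+2.41 + 10^+1.80)
   = 1 / (1 + 257.04 + 63.096) = 1/321.14 = 0.003114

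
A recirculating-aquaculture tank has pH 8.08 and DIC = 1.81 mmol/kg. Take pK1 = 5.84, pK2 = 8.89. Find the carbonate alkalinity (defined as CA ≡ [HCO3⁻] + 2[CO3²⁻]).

CA = 2.04 mmol/kg

CA = [HCO3⁻] + 2[CO3²⁻] = (α₁ + 2α₂)·DIC
At pH 8.08: [H⁺]/K1 = 10^-2.24 = 0.0057544, K2/[H⁺] = 10^-0.81 = 0.15488
α₁ = 1/(1 + 0.0057544 + 0.15488) = 1/1.1606 = 0.8616; α₂ = α₁·K2/[H⁺] = 0.1334
α₁ + 2α₂ = 1.1285
CA = 1.1285 × 1.81 = 2.04 mmol/kg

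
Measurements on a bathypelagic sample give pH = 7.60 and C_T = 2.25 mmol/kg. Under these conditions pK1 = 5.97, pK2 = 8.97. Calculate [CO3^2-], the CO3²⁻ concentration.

[CO3²⁻] = 0.0900 mmol/kg

α₂ = 1 / (1 + [H⁺]/K2 + [H⁺]²/(K1K2)) = 1 / (1 + 10^+1.37 + 10^-0.26)
   = 1 / (1 + 23.442 + 0.54954) = 1/24.992 = 0.04001
[CO3²⁻] = α₂ × DIC = 0.04001 × 2.25 = 0.0900 mmol/kg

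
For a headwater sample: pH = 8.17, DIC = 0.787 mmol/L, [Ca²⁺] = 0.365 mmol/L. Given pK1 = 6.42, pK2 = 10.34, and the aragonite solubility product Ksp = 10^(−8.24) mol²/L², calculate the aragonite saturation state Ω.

Ω = 0.329

α₂ = 1 / (1 + [H⁺]/K2 + [H⁺]²/(K1K2)) = 1 / (1 + 10^+2.17 + 10^+0.42)
   = 1 / (1 + 147.91 + 2.6303) = 1/151.54 = 0.006599
[CO3²⁻] = α₂ × DIC = 0.006599 × 0.787 = 0.005193 mmol/L = 5.193 μmol/L
Ksp = 10^(−8.24) = 5.754×10^-9
Ω = [Ca²⁺][CO3²⁻]/Ksp = (0.365×10^-3)(5.193×10^-6) / 5.754×10^-9 = 0.329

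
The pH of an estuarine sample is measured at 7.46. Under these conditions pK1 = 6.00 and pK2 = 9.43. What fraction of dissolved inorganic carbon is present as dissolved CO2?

α₀ = 0.0332

α₀ = 1 / (1 + K1/[H⁺] + K1K2/[H⁺]²) = 1 / (1 + 10^+1.46 + 10^-0.51)
   = 1 / (1 + 28.840 + 0.30903) = 1/30.149 = 0.03317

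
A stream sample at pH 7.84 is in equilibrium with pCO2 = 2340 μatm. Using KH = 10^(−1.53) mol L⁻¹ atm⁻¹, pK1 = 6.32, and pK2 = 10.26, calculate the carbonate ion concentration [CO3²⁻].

[CO2*] = KH · pCO2 = 10^(−1.53) × 2340×10^-6 = 6.906×10^-5 mol/L
α₀ = 1/(1 + K1/[H⁺] + K1K2/[H⁺]²) = 1/(1 + 10^+1.52 + 10^-0.90) = 0.02921
DIC = [CO2*]/α₀ = 6.906×10^-5 / 0.02921 = 2.364 mmol/L
[CO3²⁻] = α₂·DIC; α₂ = 0.003677, so [CO3²⁻] = 0.003677 × 2.364 = 0.00869 mmol/L = 8.69 μmol/L

[CO3²⁻] = 8.69 μmol/L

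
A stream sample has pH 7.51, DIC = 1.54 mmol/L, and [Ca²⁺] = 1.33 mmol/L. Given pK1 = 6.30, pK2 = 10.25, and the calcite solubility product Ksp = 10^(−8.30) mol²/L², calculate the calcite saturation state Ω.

α₂ = 1 / (1 + [H⁺]/K2 + [H⁺]²/(K1K2)) = 1 / (1 + 10^+2.74 + 10^+1.53)
   = 1 / (1 + 549.54 + 33.884) = 1/584.43 = 0.001711
[CO3²⁻] = α₂ × DIC = 0.001711 × 1.54 = 0.002635 mmol/L = 2.635 μmol/L
Ksp = 10^(−8.30) = 5.012×10^-9
Ω = [Ca²⁺][CO3²⁻]/Ksp = (1.33×10^-3)(2.635×10^-6) / 5.012×10^-9 = 0.699

Ω = 0.699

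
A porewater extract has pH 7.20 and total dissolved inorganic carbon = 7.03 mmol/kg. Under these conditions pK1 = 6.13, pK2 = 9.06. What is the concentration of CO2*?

α₀ = 1 / (1 + K1/[H⁺] + K1K2/[H⁺]²) = 1 / (1 + 10^+1.07 + 10^-0.79)
   = 1 / (1 + 11.749 + 0.16218) = 1/12.911 = 0.07745
[CO2*] = α₀ × DIC = 0.07745 × 7.03 = 0.544 mmol/kg

[CO2*] = 0.544 mmol/kg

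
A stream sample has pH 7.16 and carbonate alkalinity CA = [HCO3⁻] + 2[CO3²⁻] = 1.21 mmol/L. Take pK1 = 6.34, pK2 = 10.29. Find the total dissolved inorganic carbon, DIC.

DIC = 1.39 mmol/L

CA = [HCO3⁻] + 2[CO3²⁻] = (α₁ + 2α₂)·DIC
At pH 7.16: [H⁺]/K1 = 10^-0.82 = 0.15136, K2/[H⁺] = 10^-3.13 = 0.00074131
α₁ = 1/(1 + 0.15136 + 0.00074131) = 1/1.1521 = 0.8680; α₂ = α₁·K2/[H⁺] = 0.0006434
α₁ + 2α₂ = 0.8693
DIC = CA / (α₁ + 2α₂) = 1.21 / 0.8693 = 1.39 mmol/L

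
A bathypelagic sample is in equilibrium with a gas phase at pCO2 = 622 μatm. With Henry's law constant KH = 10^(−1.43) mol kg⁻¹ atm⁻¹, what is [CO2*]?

[CO2*] = 23.1 μmol/kg

KH = 10^(−1.43) = 3.715×10^-2 mol kg⁻¹ atm⁻¹
[CO2*] = KH · pCO2 = 3.715×10^-2 × 622×10^-6 atm = 2.31×10^-5 mol/kg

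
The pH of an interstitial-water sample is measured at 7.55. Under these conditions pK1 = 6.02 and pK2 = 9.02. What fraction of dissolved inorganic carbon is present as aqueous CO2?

α₀ = 0.0278

α₀ = 1 / (1 + K1/[H⁺] + K1K2/[H⁺]²) = 1 / (1 + 10^+1.53 + 10^+0.06)
   = 1 / (1 + 33.884 + 1.1482) = 1/36.033 = 0.02775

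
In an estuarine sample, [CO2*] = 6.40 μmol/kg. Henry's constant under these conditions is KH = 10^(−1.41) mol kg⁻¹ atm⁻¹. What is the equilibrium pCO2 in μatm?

pCO2 = 165 μatm

KH = 10^(−1.41) = 3.890×10^-2 mol kg⁻¹ atm⁻¹
pCO2 = [CO2*]/KH = 6.40×10^-6 / 3.890×10^-2 = 1.65×10^-4 atm = 165 μatm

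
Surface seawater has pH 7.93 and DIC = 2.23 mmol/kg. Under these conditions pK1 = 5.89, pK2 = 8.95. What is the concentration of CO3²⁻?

[CO3²⁻] = 0.193 mmol/kg

α₂ = 1 / (1 + [H⁺]/K2 + [H⁺]²/(K1K2)) = 1 / (1 + 10^+1.02 + 10^-1.02)
   = 1 / (1 + 10.471 + 0.095499) = 1/11.567 = 0.08645
[CO3²⁻] = α₂ × DIC = 0.08645 × 2.23 = 0.193 mmol/kg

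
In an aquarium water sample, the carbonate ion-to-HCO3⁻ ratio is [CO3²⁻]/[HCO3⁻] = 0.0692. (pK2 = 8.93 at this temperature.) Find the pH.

pH = 7.77

From K2 = [H⁺][CO3²⁻]/[HCO3⁻]:  pH = pK2 + log₁₀([CO3²⁻]/[HCO3⁻])
log₁₀(0.0692) = -1.160
pH = 8.93 + (-1.160) = 7.77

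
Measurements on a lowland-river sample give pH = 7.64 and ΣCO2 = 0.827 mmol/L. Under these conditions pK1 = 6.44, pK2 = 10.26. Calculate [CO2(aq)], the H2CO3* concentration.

[CO2*] = 0.0490 mmol/L

α₀ = 1 / (1 + K1/[H⁺] + K1K2/[H⁺]²) = 1 / (1 + 10^+1.20 + 10^-1.42)
   = 1 / (1 + 15.849 + 0.038019) = 1/16.887 = 0.05922
[CO2*] = α₀ × DIC = 0.05922 × 0.827 = 0.0490 mmol/L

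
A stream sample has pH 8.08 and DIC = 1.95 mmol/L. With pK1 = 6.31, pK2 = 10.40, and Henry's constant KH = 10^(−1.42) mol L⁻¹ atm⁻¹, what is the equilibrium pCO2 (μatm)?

α₀ = 1 / (1 + K1/[H⁺] + K1K2/[H⁺]²) = 1 / (1 + 10^+1.77 + 10^-0.55)
   = 1 / (1 + 58.884 + 0.28184) = 1/60.166 = 0.01662
[CO2*] = α₀ × DIC = 0.01662 × 1.95 = 0.03241 mmol/L
pCO2 = [CO2*]/KH = 3.241×10^-5 / 3.802×10^-2 = 852 μatm

pCO2 = 852 μatm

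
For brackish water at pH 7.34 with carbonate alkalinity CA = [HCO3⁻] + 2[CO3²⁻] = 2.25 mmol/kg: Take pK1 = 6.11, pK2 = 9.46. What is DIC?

CA = [HCO3⁻] + 2[CO3²⁻] = (α₁ + 2α₂)·DIC
At pH 7.34: [H⁺]/K1 = 10^-1.23 = 0.058884, K2/[H⁺] = 10^-2.12 = 0.0075858
α₁ = 1/(1 + 0.058884 + 0.0075858) = 1/1.0665 = 0.9377; α₂ = α₁·K2/[H⁺] = 0.007113
α₁ + 2α₂ = 0.9519
DIC = CA / (α₁ + 2α₂) = 2.25 / 0.9519 = 2.36 mmol/kg

DIC = 2.36 mmol/kg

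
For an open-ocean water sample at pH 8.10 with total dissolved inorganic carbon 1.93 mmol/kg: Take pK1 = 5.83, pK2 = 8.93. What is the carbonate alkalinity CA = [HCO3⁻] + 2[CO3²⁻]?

CA = 2.17 mmol/kg

CA = [HCO3⁻] + 2[CO3²⁻] = (α₁ + 2α₂)·DIC
At pH 8.10: [H⁺]/K1 = 10^-2.27 = 0.0053703, K2/[H⁺] = 10^-0.83 = 0.14791
α₁ = 1/(1 + 0.0053703 + 0.14791) = 1/1.1533 = 0.8671; α₂ = α₁·K2/[H⁺] = 0.1283
α₁ + 2α₂ = 1.1236
CA = 1.1236 × 1.93 = 2.17 mmol/kg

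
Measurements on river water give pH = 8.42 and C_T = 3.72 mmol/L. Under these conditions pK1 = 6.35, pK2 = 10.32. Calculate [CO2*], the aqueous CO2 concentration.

α₀ = 1 / (1 + K1/[H⁺] + K1K2/[H⁺]²) = 1 / (1 + 10^+2.07 + 10^+0.17)
   = 1 / (1 + 117.49 + 1.4791) = 1/119.97 = 0.008335
[CO2*] = α₀ × DIC = 0.008335 × 3.72 = 0.0310 mmol/L

[CO2*] = 0.0310 mmol/L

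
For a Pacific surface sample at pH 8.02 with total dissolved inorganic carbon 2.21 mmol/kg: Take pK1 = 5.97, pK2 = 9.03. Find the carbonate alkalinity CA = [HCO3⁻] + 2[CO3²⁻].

CA = [HCO3⁻] + 2[CO3²⁻] = (α₁ + 2α₂)·DIC
At pH 8.02: [H⁺]/K1 = 10^-2.05 = 0.0089125, K2/[H⁺] = 10^-1.01 = 0.097724
α₁ = 1/(1 + 0.0089125 + 0.097724) = 1/1.1066 = 0.9036; α₂ = α₁·K2/[H⁺] = 0.08831
α₁ + 2α₂ = 1.0803
CA = 1.0803 × 2.21 = 2.39 mmol/kg

CA = 2.39 mmol/kg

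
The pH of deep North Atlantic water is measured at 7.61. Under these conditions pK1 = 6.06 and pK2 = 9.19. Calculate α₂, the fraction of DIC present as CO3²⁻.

α₂ = 0.0249

α₂ = 1 / (1 + [H⁺]/K2 + [H⁺]²/(K1K2)) = 1 / (1 + 10^+1.58 + 10^+0.03)
   = 1 / (1 + 38.019 + 1.0715) = 1/40.090 = 0.02494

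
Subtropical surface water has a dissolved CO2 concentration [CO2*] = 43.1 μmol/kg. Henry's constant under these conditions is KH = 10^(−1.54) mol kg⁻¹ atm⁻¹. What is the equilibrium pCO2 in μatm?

KH = 10^(−1.54) = 2.884×10^-2 mol kg⁻¹ atm⁻¹
pCO2 = [CO2*]/KH = 43.1×10^-6 / 2.884×10^-2 = 1.49×10^-3 atm = 1490 μatm

pCO2 = 1490 μatm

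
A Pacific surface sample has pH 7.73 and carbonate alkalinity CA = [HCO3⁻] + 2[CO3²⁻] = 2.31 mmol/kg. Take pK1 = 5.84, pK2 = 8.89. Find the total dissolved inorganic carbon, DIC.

DIC = 2.20 mmol/kg

CA = [HCO3⁻] + 2[CO3²⁻] = (α₁ + 2α₂)·DIC
At pH 7.73: [H⁺]/K1 = 10^-1.89 = 0.012882, K2/[H⁺] = 10^-1.16 = 0.069183
α₁ = 1/(1 + 0.012882 + 0.069183) = 1/1.0821 = 0.9242; α₂ = α₁·K2/[H⁺] = 0.06394
α₁ + 2α₂ = 1.0520
DIC = CA / (α₁ + 2α₂) = 2.31 / 1.0520 = 2.20 mmol/kg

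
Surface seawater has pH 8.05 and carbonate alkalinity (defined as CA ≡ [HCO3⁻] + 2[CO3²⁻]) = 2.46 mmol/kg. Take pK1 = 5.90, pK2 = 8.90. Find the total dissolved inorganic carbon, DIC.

CA = [HCO3⁻] + 2[CO3²⁻] = (α₁ + 2α₂)·DIC
At pH 8.05: [H⁺]/K1 = 10^-2.15 = 0.0070795, K2/[H⁺] = 10^-0.85 = 0.14125
α₁ = 1/(1 + 0.0070795 + 0.14125) = 1/1.1483 = 0.8708; α₂ = α₁·K2/[H⁺] = 0.1230
α₁ + 2α₂ = 1.1168
DIC = CA / (α₁ + 2α₂) = 2.46 / 1.1168 = 2.20 mmol/kg

DIC = 2.20 mmol/kg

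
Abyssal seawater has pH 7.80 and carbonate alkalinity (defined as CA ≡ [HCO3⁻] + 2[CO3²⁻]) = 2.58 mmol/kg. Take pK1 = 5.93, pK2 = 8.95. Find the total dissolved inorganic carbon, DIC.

CA = [HCO3⁻] + 2[CO3²⁻] = (α₁ + 2α₂)·DIC
At pH 7.80: [H⁺]/K1 = 10^-1.87 = 0.013490, K2/[H⁺] = 10^-1.15 = 0.070795
α₁ = 1/(1 + 0.013490 + 0.070795) = 1/1.0843 = 0.9223; α₂ = α₁·K2/[H⁺] = 0.06529
α₁ + 2α₂ = 1.0529
DIC = CA / (α₁ + 2α₂) = 2.58 / 1.0529 = 2.45 mmol/kg

DIC = 2.45 mmol/kg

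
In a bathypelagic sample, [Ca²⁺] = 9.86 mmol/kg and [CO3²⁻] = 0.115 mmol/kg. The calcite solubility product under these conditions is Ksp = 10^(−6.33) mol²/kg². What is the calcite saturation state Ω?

Ksp = 10^(−6.33) = 4.677×10^-7
Ω = [Ca²⁺][CO3²⁻]/Ksp = (9.86×10^-3)(0.115×10^-3) / 4.677×10^-7 = 2.42

Ω = 2.42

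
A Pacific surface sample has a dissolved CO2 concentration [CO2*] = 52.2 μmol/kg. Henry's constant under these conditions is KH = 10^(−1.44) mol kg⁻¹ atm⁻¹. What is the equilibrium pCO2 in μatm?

pCO2 = 1440 μatm

KH = 10^(−1.44) = 3.631×10^-2 mol kg⁻¹ atm⁻¹
pCO2 = [CO2*]/KH = 52.2×10^-6 / 3.631×10^-2 = 1.44×10^-3 atm = 1440 μatm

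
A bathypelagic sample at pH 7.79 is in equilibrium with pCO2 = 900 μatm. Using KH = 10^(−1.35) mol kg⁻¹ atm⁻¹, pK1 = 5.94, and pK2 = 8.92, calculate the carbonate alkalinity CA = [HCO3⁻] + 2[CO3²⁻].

CA = 3.27 mmol/kg

[CO2*] = KH · pCO2 = 10^(−1.35) × 900×10^-6 = 4.020×10^-5 mol/kg
α₀ = 1/(1 + K1/[H⁺] + K1K2/[H⁺]²) = 1/(1 + 10^+1.85 + 10^+0.72) = 0.01298
DIC = [CO2*]/α₀ = 4.020×10^-5 / 0.01298 = 3.097 mmol/kg
CA = (α₁ + 2α₂)·DIC = (0.9189 + 2×0.06812) × 3.097 = 3.27 mmol/kg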